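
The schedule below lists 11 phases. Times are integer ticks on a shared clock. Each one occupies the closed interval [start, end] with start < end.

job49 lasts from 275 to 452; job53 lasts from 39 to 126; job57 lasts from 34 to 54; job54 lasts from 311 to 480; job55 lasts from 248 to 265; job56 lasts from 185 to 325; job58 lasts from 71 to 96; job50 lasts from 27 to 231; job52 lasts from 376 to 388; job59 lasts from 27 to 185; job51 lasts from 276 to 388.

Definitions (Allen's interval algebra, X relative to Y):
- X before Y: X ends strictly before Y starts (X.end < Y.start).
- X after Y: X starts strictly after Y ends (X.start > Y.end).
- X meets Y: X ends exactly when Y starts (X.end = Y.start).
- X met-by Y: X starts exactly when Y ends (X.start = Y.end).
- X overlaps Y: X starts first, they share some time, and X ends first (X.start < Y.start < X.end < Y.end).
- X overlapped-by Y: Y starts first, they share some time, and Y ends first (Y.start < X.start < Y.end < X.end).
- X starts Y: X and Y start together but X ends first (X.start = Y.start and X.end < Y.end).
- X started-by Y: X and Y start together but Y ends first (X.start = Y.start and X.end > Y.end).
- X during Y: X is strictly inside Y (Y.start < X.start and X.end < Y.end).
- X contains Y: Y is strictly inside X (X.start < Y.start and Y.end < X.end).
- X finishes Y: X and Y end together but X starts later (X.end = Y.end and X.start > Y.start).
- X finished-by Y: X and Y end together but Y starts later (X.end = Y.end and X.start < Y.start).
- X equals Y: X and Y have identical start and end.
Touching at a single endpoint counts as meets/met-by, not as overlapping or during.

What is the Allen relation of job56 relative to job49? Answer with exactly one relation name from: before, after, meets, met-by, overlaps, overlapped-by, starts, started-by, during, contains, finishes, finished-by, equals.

job56 = [185, 325]; job49 = [275, 452].
Compare endpoints: job56.start < job49.start, job56.start < job49.end, job56.end > job49.start, job56.end < job49.end.
That pattern is 'overlaps'.

overlaps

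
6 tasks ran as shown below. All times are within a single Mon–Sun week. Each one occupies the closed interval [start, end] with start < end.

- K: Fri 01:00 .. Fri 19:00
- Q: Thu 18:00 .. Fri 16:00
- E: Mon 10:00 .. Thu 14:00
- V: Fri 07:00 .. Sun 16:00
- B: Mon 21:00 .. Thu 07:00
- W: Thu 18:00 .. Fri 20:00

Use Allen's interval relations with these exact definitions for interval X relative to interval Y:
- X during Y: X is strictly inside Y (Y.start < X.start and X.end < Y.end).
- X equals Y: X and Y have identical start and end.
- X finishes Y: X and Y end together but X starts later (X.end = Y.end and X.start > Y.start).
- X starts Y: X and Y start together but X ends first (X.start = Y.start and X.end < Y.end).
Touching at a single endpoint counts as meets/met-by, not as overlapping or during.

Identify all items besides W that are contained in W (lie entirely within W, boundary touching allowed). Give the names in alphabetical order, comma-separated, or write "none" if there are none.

K, Q

Target W = [Thu 18:00, Fri 20:00].
B [Mon 21:00, Thu 07:00] → before → no.
E [Mon 10:00, Thu 14:00] → before → no.
K [Fri 01:00, Fri 19:00] → during → yes.
Q [Thu 18:00, Fri 16:00] → starts → yes.
V [Fri 07:00, Sun 16:00] → overlapped-by → no.
Result: K, Q.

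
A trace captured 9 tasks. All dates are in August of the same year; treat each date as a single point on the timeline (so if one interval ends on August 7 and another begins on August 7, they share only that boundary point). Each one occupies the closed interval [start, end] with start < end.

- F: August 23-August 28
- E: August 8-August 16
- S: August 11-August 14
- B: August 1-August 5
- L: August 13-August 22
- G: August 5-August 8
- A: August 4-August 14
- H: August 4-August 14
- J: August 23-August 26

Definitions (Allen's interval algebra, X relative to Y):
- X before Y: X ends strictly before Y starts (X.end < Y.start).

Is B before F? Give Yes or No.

B = [August 1, August 5], F = [August 23, August 28].
Actual relation of B to F: before.
Asked whether 'before' holds → Yes.

Yes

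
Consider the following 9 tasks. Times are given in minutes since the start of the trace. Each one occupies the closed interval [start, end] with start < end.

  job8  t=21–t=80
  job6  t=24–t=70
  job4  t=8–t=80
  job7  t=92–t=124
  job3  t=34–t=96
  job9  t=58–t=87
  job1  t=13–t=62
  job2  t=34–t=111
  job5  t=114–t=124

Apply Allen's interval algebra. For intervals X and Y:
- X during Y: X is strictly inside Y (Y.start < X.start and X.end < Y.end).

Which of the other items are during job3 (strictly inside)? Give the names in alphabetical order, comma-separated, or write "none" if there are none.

job9

Target job3 = [t=34, t=96].
job1 [t=13, t=62] → overlaps → no.
job2 [t=34, t=111] → started-by → no.
job4 [t=8, t=80] → overlaps → no.
job5 [t=114, t=124] → after → no.
job6 [t=24, t=70] → overlaps → no.
job7 [t=92, t=124] → overlapped-by → no.
job8 [t=21, t=80] → overlaps → no.
job9 [t=58, t=87] → during → yes.
Result: job9.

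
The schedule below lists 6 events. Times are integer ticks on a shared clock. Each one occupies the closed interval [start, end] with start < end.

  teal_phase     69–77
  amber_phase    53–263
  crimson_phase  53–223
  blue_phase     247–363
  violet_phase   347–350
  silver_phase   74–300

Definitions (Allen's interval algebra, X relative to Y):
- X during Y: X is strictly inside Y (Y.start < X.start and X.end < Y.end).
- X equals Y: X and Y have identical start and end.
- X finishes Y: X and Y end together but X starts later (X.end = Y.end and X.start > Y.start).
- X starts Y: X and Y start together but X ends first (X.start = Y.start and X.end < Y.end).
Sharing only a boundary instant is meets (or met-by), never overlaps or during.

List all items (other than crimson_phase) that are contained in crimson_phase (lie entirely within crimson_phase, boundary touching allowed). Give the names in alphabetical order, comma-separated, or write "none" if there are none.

teal_phase

Target crimson_phase = [53, 223].
amber_phase [53, 263] → started-by → no.
blue_phase [247, 363] → after → no.
silver_phase [74, 300] → overlapped-by → no.
teal_phase [69, 77] → during → yes.
violet_phase [347, 350] → after → no.
Result: teal_phase.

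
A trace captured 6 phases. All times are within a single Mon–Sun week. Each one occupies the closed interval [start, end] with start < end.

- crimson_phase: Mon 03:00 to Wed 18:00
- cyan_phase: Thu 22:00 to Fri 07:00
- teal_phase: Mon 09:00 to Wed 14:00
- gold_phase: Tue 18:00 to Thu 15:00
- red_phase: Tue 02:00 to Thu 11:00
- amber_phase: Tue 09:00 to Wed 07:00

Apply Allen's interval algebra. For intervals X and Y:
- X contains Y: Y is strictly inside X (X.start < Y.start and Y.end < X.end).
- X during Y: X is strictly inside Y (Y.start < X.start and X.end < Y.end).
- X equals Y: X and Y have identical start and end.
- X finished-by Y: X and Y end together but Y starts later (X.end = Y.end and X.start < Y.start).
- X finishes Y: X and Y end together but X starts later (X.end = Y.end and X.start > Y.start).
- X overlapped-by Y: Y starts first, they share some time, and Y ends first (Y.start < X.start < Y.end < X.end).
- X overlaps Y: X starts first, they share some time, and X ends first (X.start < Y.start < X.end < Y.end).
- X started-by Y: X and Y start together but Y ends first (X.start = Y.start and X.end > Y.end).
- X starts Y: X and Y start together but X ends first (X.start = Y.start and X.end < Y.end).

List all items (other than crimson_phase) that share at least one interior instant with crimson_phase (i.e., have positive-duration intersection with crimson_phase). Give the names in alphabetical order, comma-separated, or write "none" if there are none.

Target crimson_phase = [Mon 03:00, Wed 18:00].
amber_phase [Tue 09:00, Wed 07:00] → during → yes.
cyan_phase [Thu 22:00, Fri 07:00] → after → no.
gold_phase [Tue 18:00, Thu 15:00] → overlapped-by → yes.
red_phase [Tue 02:00, Thu 11:00] → overlapped-by → yes.
teal_phase [Mon 09:00, Wed 14:00] → during → yes.
Result: amber_phase, gold_phase, red_phase, teal_phase.

amber_phase, gold_phase, red_phase, teal_phase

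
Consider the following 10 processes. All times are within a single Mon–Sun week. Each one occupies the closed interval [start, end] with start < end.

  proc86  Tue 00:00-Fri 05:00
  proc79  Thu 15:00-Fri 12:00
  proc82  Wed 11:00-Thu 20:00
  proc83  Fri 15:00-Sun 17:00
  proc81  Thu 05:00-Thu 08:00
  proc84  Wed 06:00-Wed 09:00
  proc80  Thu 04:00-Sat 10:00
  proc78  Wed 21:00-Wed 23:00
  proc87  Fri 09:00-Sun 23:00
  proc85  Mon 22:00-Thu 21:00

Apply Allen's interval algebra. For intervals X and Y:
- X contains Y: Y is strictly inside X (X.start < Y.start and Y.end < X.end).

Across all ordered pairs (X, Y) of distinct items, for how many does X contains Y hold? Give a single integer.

13

Checking all 90 ordered pairs for relation 'contains'; matching pairs in alphabetical order:
(proc80, proc79): proc80 contains proc79 ✓
(proc80, proc81): proc80 contains proc81 ✓
(proc82, proc78): proc82 contains proc78 ✓
(proc82, proc81): proc82 contains proc81 ✓
(proc85, proc78): proc85 contains proc78 ✓
(proc85, proc81): proc85 contains proc81 ✓
(proc85, proc82): proc85 contains proc82 ✓
(proc85, proc84): proc85 contains proc84 ✓
(proc86, proc78): proc86 contains proc78 ✓
(proc86, proc81): proc86 contains proc81 ✓
(proc86, proc82): proc86 contains proc82 ✓
(proc86, proc84): proc86 contains proc84 ✓
(proc87, proc83): proc87 contains proc83 ✓
Count: 13.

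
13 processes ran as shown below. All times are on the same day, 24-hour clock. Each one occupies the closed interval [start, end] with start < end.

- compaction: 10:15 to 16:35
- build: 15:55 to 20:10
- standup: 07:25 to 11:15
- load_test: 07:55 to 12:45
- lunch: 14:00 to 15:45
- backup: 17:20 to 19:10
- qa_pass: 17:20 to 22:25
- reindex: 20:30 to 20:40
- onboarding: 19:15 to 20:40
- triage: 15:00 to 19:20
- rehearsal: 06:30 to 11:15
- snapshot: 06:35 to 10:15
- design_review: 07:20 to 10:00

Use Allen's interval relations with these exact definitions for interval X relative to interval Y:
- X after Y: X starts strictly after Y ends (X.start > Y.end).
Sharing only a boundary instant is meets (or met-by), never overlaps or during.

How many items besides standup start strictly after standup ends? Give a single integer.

7

Target standup = [07:25, 11:15].
backup [17:20, 19:10] → after → counts.
build [15:55, 20:10] → after → counts.
compaction [10:15, 16:35] → overlapped-by → no.
design_review [07:20, 10:00] → overlaps → no.
load_test [07:55, 12:45] → overlapped-by → no.
lunch [14:00, 15:45] → after → counts.
onboarding [19:15, 20:40] → after → counts.
qa_pass [17:20, 22:25] → after → counts.
rehearsal [06:30, 11:15] → finished-by → no.
reindex [20:30, 20:40] → after → counts.
snapshot [06:35, 10:15] → overlaps → no.
triage [15:00, 19:20] → after → counts.
Total: 7.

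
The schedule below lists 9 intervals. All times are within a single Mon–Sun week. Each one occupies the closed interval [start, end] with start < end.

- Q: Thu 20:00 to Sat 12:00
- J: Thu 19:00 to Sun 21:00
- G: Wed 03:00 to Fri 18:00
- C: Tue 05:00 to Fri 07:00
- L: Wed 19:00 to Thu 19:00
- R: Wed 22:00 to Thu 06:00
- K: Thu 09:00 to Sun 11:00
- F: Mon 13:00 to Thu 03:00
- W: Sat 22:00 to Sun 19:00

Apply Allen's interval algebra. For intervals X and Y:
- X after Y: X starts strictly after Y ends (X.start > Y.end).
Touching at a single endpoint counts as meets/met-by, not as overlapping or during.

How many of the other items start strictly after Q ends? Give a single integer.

1

Target Q = [Thu 20:00, Sat 12:00].
C [Tue 05:00, Fri 07:00] → overlaps → no.
F [Mon 13:00, Thu 03:00] → before → no.
G [Wed 03:00, Fri 18:00] → overlaps → no.
J [Thu 19:00, Sun 21:00] → contains → no.
K [Thu 09:00, Sun 11:00] → contains → no.
L [Wed 19:00, Thu 19:00] → before → no.
R [Wed 22:00, Thu 06:00] → before → no.
W [Sat 22:00, Sun 19:00] → after → counts.
Total: 1.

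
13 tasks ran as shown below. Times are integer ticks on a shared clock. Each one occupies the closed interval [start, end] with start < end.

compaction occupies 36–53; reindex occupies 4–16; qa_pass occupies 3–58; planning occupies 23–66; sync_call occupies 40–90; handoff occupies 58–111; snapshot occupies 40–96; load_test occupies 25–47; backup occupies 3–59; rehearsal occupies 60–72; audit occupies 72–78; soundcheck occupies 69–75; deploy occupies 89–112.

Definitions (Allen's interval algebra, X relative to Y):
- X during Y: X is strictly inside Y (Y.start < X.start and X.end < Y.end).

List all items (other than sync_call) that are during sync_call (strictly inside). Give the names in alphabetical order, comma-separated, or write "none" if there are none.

audit, rehearsal, soundcheck

Target sync_call = [40, 90].
audit [72, 78] → during → yes.
backup [3, 59] → overlaps → no.
compaction [36, 53] → overlaps → no.
deploy [89, 112] → overlapped-by → no.
handoff [58, 111] → overlapped-by → no.
load_test [25, 47] → overlaps → no.
planning [23, 66] → overlaps → no.
qa_pass [3, 58] → overlaps → no.
rehearsal [60, 72] → during → yes.
reindex [4, 16] → before → no.
snapshot [40, 96] → started-by → no.
soundcheck [69, 75] → during → yes.
Result: audit, rehearsal, soundcheck.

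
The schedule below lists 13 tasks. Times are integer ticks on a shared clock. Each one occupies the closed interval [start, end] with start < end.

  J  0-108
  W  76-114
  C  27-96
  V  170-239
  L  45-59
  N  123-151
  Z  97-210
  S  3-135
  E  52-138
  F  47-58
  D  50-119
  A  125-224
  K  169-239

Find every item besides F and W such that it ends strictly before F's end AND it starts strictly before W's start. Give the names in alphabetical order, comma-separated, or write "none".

none

Conditions: its end is strictly before F's end (X.end < 58) AND its start is strictly before W's start (X.start < 76).
A: end 224 < 58? ✗; start 125 < 76? ✗ → no.
C: end 96 < 58? ✗; start 27 < 76? ✓ → no.
D: end 119 < 58? ✗; start 50 < 76? ✓ → no.
E: end 138 < 58? ✗; start 52 < 76? ✓ → no.
J: end 108 < 58? ✗; start 0 < 76? ✓ → no.
K: end 239 < 58? ✗; start 169 < 76? ✗ → no.
L: end 59 < 58? ✗; start 45 < 76? ✓ → no.
N: end 151 < 58? ✗; start 123 < 76? ✗ → no.
S: end 135 < 58? ✗; start 3 < 76? ✓ → no.
V: end 239 < 58? ✗; start 170 < 76? ✗ → no.
Z: end 210 < 58? ✗; start 97 < 76? ✗ → no.
Result: none.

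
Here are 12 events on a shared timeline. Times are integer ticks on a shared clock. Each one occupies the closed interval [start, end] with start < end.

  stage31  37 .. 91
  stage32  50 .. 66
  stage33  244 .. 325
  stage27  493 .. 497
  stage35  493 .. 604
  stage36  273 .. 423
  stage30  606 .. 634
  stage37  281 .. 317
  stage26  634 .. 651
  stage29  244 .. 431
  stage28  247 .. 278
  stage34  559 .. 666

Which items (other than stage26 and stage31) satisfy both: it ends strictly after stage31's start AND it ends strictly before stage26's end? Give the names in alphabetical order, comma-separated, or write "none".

Conditions: its end is strictly after stage31's start (X.end > 37) AND its end is strictly before stage26's end (X.end < 651).
stage27: end 497 > 37? ✓; end 497 < 651? ✓ → yes.
stage28: end 278 > 37? ✓; end 278 < 651? ✓ → yes.
stage29: end 431 > 37? ✓; end 431 < 651? ✓ → yes.
stage30: end 634 > 37? ✓; end 634 < 651? ✓ → yes.
stage32: end 66 > 37? ✓; end 66 < 651? ✓ → yes.
stage33: end 325 > 37? ✓; end 325 < 651? ✓ → yes.
stage34: end 666 > 37? ✓; end 666 < 651? ✗ → no.
stage35: end 604 > 37? ✓; end 604 < 651? ✓ → yes.
stage36: end 423 > 37? ✓; end 423 < 651? ✓ → yes.
stage37: end 317 > 37? ✓; end 317 < 651? ✓ → yes.
Result: stage27, stage28, stage29, stage30, stage32, stage33, stage35, stage36, stage37.

stage27, stage28, stage29, stage30, stage32, stage33, stage35, stage36, stage37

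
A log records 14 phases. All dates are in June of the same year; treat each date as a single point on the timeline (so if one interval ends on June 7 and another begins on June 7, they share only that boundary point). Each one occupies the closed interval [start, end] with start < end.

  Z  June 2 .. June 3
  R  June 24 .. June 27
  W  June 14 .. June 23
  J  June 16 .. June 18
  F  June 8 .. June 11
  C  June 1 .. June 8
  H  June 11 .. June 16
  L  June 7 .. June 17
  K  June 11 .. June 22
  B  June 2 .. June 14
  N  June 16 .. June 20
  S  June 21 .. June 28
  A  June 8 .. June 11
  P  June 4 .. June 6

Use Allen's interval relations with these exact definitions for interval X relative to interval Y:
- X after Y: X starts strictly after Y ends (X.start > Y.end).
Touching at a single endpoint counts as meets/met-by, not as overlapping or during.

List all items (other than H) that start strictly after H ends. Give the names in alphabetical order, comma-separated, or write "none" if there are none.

Target H = [June 11, June 16].
A [June 8, June 11] → meets → no.
B [June 2, June 14] → overlaps → no.
C [June 1, June 8] → before → no.
F [June 8, June 11] → meets → no.
J [June 16, June 18] → met-by → no.
K [June 11, June 22] → started-by → no.
L [June 7, June 17] → contains → no.
N [June 16, June 20] → met-by → no.
P [June 4, June 6] → before → no.
R [June 24, June 27] → after → yes.
S [June 21, June 28] → after → yes.
W [June 14, June 23] → overlapped-by → no.
Z [June 2, June 3] → before → no.
Result: R, S.

R, S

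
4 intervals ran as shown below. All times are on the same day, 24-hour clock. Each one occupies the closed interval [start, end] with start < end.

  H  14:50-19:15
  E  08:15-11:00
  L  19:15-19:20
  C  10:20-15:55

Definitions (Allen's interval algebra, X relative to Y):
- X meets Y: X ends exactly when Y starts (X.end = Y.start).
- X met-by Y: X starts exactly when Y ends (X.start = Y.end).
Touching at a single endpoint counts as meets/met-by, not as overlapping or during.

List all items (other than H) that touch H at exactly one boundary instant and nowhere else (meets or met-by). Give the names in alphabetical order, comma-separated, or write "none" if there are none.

L

Target H = [14:50, 19:15].
C [10:20, 15:55] → overlaps → no.
E [08:15, 11:00] → before → no.
L [19:15, 19:20] → met-by → yes.
Result: L.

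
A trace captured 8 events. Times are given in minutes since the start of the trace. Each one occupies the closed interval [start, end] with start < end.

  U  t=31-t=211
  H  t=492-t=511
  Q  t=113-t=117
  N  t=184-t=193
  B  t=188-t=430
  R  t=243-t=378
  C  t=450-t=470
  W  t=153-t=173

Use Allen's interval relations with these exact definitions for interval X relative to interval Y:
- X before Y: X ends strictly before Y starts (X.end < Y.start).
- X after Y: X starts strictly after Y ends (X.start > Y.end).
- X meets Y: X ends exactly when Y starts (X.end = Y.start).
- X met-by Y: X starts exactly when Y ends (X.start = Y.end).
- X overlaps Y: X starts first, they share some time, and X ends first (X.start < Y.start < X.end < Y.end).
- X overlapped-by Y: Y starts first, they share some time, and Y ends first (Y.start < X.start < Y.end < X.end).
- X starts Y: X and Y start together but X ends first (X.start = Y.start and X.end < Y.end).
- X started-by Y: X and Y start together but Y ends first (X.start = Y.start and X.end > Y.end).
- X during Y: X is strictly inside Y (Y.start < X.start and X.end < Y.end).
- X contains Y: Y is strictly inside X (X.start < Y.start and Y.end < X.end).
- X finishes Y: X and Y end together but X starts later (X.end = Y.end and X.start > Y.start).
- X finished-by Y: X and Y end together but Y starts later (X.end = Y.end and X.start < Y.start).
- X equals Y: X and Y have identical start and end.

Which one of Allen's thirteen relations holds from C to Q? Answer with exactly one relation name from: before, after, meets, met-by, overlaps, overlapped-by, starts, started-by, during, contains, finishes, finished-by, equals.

C = [t=450, t=470]; Q = [t=113, t=117].
Compare endpoints: C.start > Q.start, C.start > Q.end, C.end > Q.start, C.end > Q.end.
That pattern is 'after'.

after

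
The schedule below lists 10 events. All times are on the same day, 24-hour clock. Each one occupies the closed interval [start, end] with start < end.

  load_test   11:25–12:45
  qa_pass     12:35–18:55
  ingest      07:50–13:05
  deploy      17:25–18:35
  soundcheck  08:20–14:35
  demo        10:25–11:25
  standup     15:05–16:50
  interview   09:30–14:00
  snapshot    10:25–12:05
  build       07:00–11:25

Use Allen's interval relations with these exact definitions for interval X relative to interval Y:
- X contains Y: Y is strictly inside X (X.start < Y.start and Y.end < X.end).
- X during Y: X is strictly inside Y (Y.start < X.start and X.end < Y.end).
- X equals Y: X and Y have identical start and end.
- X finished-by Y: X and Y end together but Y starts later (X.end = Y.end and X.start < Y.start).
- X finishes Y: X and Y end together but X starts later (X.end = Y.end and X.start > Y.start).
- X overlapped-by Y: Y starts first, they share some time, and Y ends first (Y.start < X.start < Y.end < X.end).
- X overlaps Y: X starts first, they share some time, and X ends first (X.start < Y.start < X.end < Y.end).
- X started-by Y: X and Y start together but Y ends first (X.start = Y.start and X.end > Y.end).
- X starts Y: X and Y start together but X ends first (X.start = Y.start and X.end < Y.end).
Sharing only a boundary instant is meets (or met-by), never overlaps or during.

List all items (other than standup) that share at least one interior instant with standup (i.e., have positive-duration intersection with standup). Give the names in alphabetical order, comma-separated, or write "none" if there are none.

qa_pass

Target standup = [15:05, 16:50].
build [07:00, 11:25] → before → no.
demo [10:25, 11:25] → before → no.
deploy [17:25, 18:35] → after → no.
ingest [07:50, 13:05] → before → no.
interview [09:30, 14:00] → before → no.
load_test [11:25, 12:45] → before → no.
qa_pass [12:35, 18:55] → contains → yes.
snapshot [10:25, 12:05] → before → no.
soundcheck [08:20, 14:35] → before → no.
Result: qa_pass.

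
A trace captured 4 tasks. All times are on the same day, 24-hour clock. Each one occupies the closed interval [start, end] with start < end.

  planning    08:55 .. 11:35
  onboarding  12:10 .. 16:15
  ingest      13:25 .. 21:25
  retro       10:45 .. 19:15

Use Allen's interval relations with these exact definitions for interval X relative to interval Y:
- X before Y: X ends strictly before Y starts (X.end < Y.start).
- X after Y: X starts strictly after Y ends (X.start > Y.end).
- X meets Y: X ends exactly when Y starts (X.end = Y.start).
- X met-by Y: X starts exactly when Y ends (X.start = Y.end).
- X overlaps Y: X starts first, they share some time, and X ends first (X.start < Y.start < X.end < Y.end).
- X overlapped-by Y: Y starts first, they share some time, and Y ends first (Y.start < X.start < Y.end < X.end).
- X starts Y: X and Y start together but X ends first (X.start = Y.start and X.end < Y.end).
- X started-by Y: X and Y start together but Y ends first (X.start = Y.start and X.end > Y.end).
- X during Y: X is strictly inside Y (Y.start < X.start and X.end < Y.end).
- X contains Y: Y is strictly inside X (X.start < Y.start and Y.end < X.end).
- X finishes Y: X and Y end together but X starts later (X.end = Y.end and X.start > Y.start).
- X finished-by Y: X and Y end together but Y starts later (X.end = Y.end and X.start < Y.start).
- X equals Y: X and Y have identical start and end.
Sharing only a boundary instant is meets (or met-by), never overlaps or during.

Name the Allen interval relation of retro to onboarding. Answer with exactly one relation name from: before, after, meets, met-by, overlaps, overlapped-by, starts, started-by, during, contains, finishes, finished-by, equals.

retro = [10:45, 19:15]; onboarding = [12:10, 16:15].
Compare endpoints: retro.start < onboarding.start, retro.start < onboarding.end, retro.end > onboarding.start, retro.end > onboarding.end.
That pattern is 'contains'.

contains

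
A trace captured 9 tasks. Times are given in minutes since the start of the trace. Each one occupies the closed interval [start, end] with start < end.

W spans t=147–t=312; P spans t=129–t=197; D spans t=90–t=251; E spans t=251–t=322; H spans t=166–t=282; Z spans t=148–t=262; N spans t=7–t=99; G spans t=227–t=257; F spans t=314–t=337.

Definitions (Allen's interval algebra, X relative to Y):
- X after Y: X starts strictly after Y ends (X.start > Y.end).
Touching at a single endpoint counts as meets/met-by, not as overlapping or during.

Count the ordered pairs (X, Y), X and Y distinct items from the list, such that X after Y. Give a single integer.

15

Checking all 72 ordered pairs for relation 'after'; matching pairs in alphabetical order:
(E, N): E after N ✓
(E, P): E after P ✓
(F, D): F after D ✓
(F, G): F after G ✓
(F, H): F after H ✓
(F, N): F after N ✓
(F, P): F after P ✓
(F, W): F after W ✓
(F, Z): F after Z ✓
(G, N): G after N ✓
(G, P): G after P ✓
(H, N): H after N ✓
(P, N): P after N ✓
(W, N): W after N ✓
(Z, N): Z after N ✓
Count: 15.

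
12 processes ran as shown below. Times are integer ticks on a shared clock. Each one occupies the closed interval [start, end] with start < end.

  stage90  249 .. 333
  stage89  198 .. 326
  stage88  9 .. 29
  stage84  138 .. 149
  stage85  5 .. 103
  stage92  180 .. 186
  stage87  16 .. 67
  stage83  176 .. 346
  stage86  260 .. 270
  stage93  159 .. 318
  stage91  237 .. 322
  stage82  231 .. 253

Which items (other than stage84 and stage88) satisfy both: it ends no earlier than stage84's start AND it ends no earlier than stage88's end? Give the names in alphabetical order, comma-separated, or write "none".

Conditions: its end is no earlier than stage84's start (X.end >= 138) AND its end is no earlier than stage88's end (X.end >= 29).
stage82: end 253 >= 138? ✓; end 253 >= 29? ✓ → yes.
stage83: end 346 >= 138? ✓; end 346 >= 29? ✓ → yes.
stage85: end 103 >= 138? ✗; end 103 >= 29? ✓ → no.
stage86: end 270 >= 138? ✓; end 270 >= 29? ✓ → yes.
stage87: end 67 >= 138? ✗; end 67 >= 29? ✓ → no.
stage89: end 326 >= 138? ✓; end 326 >= 29? ✓ → yes.
stage90: end 333 >= 138? ✓; end 333 >= 29? ✓ → yes.
stage91: end 322 >= 138? ✓; end 322 >= 29? ✓ → yes.
stage92: end 186 >= 138? ✓; end 186 >= 29? ✓ → yes.
stage93: end 318 >= 138? ✓; end 318 >= 29? ✓ → yes.
Result: stage82, stage83, stage86, stage89, stage90, stage91, stage92, stage93.

stage82, stage83, stage86, stage89, stage90, stage91, stage92, stage93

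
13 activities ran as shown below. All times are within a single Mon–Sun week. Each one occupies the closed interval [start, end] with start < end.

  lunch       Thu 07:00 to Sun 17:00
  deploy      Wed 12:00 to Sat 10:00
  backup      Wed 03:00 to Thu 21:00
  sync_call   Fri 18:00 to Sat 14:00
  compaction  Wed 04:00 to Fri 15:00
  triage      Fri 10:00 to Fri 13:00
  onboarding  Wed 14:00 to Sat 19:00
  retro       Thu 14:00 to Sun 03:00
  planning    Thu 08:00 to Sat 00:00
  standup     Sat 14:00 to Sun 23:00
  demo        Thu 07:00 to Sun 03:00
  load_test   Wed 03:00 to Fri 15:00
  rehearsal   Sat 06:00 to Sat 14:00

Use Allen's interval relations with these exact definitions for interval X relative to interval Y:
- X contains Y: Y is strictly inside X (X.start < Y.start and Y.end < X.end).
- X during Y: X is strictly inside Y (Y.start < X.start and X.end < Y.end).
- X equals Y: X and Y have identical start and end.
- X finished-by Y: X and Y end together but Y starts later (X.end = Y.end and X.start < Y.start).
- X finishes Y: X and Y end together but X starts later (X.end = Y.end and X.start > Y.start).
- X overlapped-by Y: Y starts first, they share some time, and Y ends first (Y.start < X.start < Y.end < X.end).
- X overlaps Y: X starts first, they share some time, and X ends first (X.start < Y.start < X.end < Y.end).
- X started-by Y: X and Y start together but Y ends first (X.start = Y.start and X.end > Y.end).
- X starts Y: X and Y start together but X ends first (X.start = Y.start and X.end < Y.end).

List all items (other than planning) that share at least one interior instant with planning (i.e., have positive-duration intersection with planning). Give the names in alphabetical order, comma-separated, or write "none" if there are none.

Target planning = [Thu 08:00, Sat 00:00].
backup [Wed 03:00, Thu 21:00] → overlaps → yes.
compaction [Wed 04:00, Fri 15:00] → overlaps → yes.
demo [Thu 07:00, Sun 03:00] → contains → yes.
deploy [Wed 12:00, Sat 10:00] → contains → yes.
load_test [Wed 03:00, Fri 15:00] → overlaps → yes.
lunch [Thu 07:00, Sun 17:00] → contains → yes.
onboarding [Wed 14:00, Sat 19:00] → contains → yes.
rehearsal [Sat 06:00, Sat 14:00] → after → no.
retro [Thu 14:00, Sun 03:00] → overlapped-by → yes.
standup [Sat 14:00, Sun 23:00] → after → no.
sync_call [Fri 18:00, Sat 14:00] → overlapped-by → yes.
triage [Fri 10:00, Fri 13:00] → during → yes.
Result: backup, compaction, demo, deploy, load_test, lunch, onboarding, retro, sync_call, triage.

backup, compaction, demo, deploy, load_test, lunch, onboarding, retro, sync_call, triage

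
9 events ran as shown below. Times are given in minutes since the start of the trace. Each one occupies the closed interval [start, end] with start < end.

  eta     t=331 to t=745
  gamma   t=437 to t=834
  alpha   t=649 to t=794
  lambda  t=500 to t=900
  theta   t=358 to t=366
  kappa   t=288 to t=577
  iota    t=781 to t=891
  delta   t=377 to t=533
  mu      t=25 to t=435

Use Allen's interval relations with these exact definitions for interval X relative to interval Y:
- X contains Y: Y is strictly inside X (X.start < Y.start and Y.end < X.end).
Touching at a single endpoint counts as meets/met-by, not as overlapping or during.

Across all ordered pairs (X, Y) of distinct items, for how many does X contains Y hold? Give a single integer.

8

Checking all 72 ordered pairs for relation 'contains'; matching pairs in alphabetical order:
(eta, delta): eta contains delta ✓
(eta, theta): eta contains theta ✓
(gamma, alpha): gamma contains alpha ✓
(kappa, delta): kappa contains delta ✓
(kappa, theta): kappa contains theta ✓
(lambda, alpha): lambda contains alpha ✓
(lambda, iota): lambda contains iota ✓
(mu, theta): mu contains theta ✓
Count: 8.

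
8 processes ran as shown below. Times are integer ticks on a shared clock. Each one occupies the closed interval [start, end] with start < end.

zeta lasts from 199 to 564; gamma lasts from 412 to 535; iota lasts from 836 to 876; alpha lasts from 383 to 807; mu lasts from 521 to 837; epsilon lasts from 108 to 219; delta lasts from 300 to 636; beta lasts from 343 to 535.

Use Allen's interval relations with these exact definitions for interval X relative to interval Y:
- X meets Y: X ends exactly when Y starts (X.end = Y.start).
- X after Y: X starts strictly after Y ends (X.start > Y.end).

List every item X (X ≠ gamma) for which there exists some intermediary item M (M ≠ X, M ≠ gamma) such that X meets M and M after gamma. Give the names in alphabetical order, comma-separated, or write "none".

Target gamma = [412, 535].
Intermediaries M with M after gamma: iota.
Via iota — items with X meets iota: none.
Union: none.

none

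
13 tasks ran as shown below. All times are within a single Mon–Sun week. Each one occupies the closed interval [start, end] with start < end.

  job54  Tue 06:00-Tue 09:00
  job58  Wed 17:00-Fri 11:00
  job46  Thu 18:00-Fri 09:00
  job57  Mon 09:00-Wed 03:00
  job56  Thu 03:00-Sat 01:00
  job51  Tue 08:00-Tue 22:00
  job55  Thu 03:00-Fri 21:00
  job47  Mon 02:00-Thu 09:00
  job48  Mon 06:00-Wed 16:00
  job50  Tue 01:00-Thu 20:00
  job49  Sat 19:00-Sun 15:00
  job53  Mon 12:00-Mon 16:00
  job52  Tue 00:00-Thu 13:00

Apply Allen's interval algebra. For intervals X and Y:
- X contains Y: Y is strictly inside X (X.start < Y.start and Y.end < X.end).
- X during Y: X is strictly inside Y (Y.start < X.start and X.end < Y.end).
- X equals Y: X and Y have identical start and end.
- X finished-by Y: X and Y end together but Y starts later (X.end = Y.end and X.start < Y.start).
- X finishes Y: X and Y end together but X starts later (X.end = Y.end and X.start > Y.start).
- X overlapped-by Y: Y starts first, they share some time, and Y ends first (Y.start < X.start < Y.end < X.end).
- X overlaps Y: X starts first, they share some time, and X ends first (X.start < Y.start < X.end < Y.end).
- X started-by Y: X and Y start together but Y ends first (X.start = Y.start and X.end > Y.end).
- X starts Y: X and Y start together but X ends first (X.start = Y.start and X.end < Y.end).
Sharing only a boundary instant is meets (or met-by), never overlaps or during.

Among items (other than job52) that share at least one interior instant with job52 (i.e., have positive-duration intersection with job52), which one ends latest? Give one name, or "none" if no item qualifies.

Target job52 = [Tue 00:00, Thu 13:00].
job46 [Thu 18:00, Fri 09:00] → after → excluded.
job47 [Mon 02:00, Thu 09:00] → overlaps → candidate.
job48 [Mon 06:00, Wed 16:00] → overlaps → candidate.
job49 [Sat 19:00, Sun 15:00] → after → excluded.
job50 [Tue 01:00, Thu 20:00] → overlapped-by → candidate.
job51 [Tue 08:00, Tue 22:00] → during → candidate.
job53 [Mon 12:00, Mon 16:00] → before → excluded.
job54 [Tue 06:00, Tue 09:00] → during → candidate.
job55 [Thu 03:00, Fri 21:00] → overlapped-by → candidate.
job56 [Thu 03:00, Sat 01:00] → overlapped-by → candidate.
job57 [Mon 09:00, Wed 03:00] → overlaps → candidate.
job58 [Wed 17:00, Fri 11:00] → overlapped-by → candidate.
Among candidates, latest end is Sat 01:00 → job56.

job56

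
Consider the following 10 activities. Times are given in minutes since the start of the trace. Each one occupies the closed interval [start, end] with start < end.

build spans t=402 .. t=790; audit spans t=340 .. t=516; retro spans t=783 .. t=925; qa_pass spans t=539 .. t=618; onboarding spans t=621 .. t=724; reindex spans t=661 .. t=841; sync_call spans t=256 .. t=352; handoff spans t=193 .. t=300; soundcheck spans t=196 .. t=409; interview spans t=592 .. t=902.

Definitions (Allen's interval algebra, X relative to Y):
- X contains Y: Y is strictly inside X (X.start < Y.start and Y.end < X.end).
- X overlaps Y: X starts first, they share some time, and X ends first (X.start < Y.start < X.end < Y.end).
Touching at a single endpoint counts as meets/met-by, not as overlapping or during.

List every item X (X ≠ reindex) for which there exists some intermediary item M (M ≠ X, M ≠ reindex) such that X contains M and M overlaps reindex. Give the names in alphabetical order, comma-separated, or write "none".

build, interview

Target reindex = [t=661, t=841].
Intermediaries M with M overlaps reindex: build, onboarding.
Via build — items with X contains build: none.
Via onboarding — items with X contains onboarding: build, interview.
Union: build, interview.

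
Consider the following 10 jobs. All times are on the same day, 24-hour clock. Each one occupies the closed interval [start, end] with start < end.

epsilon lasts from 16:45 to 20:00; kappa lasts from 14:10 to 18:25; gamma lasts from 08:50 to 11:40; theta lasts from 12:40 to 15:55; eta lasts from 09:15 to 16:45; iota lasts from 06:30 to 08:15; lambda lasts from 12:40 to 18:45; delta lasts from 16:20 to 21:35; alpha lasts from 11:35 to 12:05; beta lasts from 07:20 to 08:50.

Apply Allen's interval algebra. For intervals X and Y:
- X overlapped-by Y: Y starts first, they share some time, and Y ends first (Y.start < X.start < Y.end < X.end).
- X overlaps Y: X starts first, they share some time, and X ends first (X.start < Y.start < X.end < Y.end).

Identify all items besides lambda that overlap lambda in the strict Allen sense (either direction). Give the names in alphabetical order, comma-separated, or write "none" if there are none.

Target lambda = [12:40, 18:45].
alpha [11:35, 12:05] → before → no.
beta [07:20, 08:50] → before → no.
delta [16:20, 21:35] → overlapped-by → yes.
epsilon [16:45, 20:00] → overlapped-by → yes.
eta [09:15, 16:45] → overlaps → yes.
gamma [08:50, 11:40] → before → no.
iota [06:30, 08:15] → before → no.
kappa [14:10, 18:25] → during → no.
theta [12:40, 15:55] → starts → no.
Result: delta, epsilon, eta.

delta, epsilon, eta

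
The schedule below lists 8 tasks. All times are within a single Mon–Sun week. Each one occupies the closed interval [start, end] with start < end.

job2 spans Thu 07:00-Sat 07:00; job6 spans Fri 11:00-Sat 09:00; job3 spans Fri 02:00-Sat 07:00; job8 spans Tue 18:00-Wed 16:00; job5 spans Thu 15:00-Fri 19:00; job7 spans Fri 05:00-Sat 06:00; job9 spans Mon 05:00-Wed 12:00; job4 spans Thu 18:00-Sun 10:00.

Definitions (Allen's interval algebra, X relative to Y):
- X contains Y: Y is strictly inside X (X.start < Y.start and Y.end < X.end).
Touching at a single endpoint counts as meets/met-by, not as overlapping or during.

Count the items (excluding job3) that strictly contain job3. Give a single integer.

1

Target job3 = [Fri 02:00, Sat 07:00].
job2 [Thu 07:00, Sat 07:00] → finished-by → no.
job4 [Thu 18:00, Sun 10:00] → contains → counts.
job5 [Thu 15:00, Fri 19:00] → overlaps → no.
job6 [Fri 11:00, Sat 09:00] → overlapped-by → no.
job7 [Fri 05:00, Sat 06:00] → during → no.
job8 [Tue 18:00, Wed 16:00] → before → no.
job9 [Mon 05:00, Wed 12:00] → before → no.
Total: 1.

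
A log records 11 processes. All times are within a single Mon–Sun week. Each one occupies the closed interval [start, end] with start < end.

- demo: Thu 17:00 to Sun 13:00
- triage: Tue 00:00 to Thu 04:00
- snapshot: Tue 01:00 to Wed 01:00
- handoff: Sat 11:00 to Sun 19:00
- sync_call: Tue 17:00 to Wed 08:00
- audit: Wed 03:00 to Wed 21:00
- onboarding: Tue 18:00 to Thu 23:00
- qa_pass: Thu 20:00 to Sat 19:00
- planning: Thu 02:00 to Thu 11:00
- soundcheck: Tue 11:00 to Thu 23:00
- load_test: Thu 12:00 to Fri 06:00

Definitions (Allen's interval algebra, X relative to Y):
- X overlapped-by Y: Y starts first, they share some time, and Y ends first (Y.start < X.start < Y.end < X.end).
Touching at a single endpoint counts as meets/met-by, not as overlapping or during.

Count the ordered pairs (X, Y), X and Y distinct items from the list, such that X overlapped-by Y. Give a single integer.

Checking all 110 ordered pairs for relation 'overlapped-by'; matching pairs in alphabetical order:
(audit, sync_call): audit overlapped-by sync_call ✓
(demo, load_test): demo overlapped-by load_test ✓
(demo, onboarding): demo overlapped-by onboarding ✓
(demo, soundcheck): demo overlapped-by soundcheck ✓
(handoff, demo): handoff overlapped-by demo ✓
(handoff, qa_pass): handoff overlapped-by qa_pass ✓
(load_test, onboarding): load_test overlapped-by onboarding ✓
(load_test, soundcheck): load_test overlapped-by soundcheck ✓
(onboarding, snapshot): onboarding overlapped-by snapshot ✓
(onboarding, sync_call): onboarding overlapped-by sync_call ✓
(onboarding, triage): onboarding overlapped-by triage ✓
(planning, triage): planning overlapped-by triage ✓
(qa_pass, load_test): qa_pass overlapped-by load_test ✓
(qa_pass, onboarding): qa_pass overlapped-by onboarding ✓
(qa_pass, soundcheck): qa_pass overlapped-by soundcheck ✓
(soundcheck, snapshot): soundcheck overlapped-by snapshot ✓
(soundcheck, triage): soundcheck overlapped-by triage ✓
(sync_call, snapshot): sync_call overlapped-by snapshot ✓
Count: 18.

18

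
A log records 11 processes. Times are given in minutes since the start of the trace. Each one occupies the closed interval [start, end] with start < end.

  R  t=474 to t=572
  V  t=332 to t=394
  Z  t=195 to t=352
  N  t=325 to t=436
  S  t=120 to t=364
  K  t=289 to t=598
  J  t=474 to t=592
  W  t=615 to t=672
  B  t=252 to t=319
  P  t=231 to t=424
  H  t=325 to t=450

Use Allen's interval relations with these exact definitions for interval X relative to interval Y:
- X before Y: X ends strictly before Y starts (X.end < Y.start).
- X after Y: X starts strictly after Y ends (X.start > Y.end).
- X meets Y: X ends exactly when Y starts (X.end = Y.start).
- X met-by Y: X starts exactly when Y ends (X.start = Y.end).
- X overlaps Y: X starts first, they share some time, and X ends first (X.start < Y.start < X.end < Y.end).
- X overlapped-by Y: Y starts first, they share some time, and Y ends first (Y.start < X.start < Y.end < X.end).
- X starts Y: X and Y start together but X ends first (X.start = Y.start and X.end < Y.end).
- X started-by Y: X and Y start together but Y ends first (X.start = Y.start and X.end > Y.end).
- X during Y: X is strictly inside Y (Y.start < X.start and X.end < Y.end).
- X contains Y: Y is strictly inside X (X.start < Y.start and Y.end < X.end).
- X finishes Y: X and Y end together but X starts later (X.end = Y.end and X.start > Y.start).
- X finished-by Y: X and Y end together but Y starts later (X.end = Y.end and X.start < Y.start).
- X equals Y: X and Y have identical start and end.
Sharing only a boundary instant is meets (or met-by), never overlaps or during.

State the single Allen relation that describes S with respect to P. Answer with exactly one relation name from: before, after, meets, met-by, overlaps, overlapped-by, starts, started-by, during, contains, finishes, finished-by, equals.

overlaps

S = [t=120, t=364]; P = [t=231, t=424].
Compare endpoints: S.start < P.start, S.start < P.end, S.end > P.start, S.end < P.end.
That pattern is 'overlaps'.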